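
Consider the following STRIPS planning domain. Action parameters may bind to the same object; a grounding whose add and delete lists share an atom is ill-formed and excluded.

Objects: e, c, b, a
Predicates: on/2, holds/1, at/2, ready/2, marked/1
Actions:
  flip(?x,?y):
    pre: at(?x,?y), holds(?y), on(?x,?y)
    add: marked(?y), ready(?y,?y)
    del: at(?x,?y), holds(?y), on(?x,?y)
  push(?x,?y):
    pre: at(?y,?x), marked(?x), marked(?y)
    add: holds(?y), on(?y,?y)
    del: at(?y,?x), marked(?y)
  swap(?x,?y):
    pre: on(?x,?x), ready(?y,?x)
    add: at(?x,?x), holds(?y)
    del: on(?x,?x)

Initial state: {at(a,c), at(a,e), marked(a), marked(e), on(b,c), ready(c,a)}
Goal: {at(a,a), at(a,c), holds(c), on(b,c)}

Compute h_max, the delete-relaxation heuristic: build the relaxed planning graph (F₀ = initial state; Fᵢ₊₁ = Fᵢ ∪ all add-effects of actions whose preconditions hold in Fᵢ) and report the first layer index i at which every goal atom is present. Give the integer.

F0 = init (6 atoms)
F1 = F0 ∪ {holds(a), on(a,a)}  (8 atoms)
F2 = F1 ∪ {at(a,a), holds(c)}  (10 atoms)
goal ⊆ F2  ⇒  h_max = 2

2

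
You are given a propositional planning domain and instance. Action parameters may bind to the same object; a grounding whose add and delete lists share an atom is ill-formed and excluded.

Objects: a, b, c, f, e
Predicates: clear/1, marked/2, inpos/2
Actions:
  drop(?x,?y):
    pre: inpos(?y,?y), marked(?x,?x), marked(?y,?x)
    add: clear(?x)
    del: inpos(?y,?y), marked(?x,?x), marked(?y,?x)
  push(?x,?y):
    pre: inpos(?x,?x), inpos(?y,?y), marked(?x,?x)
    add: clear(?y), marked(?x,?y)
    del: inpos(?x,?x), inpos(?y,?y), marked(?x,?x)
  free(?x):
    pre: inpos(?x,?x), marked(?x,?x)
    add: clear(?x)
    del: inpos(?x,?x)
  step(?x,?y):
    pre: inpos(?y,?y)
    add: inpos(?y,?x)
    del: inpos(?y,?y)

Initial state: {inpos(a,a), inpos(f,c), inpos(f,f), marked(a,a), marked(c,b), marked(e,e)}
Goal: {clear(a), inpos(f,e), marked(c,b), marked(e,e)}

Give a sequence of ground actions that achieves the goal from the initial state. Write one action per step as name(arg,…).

drop(a,a); step(e,f)

1. drop(a,a)  →  {clear(a), inpos(f,c), inpos(f,f), marked(c,b), marked(e,e)}
2. step(e,f)  →  {clear(a), inpos(f,c), inpos(f,e), marked(c,b), marked(e,e)}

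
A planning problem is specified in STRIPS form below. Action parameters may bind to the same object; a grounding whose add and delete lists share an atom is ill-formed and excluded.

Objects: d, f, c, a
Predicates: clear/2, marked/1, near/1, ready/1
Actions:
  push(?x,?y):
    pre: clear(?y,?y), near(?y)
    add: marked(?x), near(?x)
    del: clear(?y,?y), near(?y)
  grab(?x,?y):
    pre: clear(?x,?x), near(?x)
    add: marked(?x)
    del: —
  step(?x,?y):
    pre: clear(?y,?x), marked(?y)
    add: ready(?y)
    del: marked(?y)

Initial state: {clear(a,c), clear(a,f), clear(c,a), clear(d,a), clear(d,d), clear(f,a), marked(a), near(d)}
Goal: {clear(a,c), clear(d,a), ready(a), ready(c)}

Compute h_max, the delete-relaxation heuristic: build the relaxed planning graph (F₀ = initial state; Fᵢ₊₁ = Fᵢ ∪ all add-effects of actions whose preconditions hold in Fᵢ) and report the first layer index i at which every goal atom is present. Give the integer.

2

F0 = init (8 atoms)
F1 = F0 ∪ {marked(c), marked(d), marked(f), near(a), near(c), near(f), ready(a)}  (15 atoms)
F2 = F1 ∪ {ready(c), ready(d), ready(f)}  (18 atoms)
goal ⊆ F2  ⇒  h_max = 2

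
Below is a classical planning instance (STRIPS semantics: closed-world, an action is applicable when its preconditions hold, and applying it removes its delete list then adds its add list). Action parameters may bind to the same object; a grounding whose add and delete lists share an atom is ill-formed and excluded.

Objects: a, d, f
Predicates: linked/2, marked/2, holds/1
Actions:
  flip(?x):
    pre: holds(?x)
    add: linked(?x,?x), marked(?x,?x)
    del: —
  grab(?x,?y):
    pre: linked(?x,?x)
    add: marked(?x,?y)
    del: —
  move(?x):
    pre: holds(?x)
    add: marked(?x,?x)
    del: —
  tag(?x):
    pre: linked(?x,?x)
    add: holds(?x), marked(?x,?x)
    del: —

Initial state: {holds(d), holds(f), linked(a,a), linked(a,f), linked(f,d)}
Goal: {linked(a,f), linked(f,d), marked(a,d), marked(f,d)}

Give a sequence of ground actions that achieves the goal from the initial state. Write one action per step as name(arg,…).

flip(f); grab(a,d); grab(f,d)

1. flip(f)  →  {holds(d), holds(f), linked(a,a), linked(a,f), linked(f,d), linked(f,f), marked(f,f)}
2. grab(a,d)  →  {holds(d), holds(f), linked(a,a), linked(a,f), linked(f,d), linked(f,f), marked(a,d), marked(f,f)}
3. grab(f,d)  →  {holds(d), holds(f), linked(a,a), linked(a,f), linked(f,d), linked(f,f), marked(a,d), marked(f,d), marked(f,f)}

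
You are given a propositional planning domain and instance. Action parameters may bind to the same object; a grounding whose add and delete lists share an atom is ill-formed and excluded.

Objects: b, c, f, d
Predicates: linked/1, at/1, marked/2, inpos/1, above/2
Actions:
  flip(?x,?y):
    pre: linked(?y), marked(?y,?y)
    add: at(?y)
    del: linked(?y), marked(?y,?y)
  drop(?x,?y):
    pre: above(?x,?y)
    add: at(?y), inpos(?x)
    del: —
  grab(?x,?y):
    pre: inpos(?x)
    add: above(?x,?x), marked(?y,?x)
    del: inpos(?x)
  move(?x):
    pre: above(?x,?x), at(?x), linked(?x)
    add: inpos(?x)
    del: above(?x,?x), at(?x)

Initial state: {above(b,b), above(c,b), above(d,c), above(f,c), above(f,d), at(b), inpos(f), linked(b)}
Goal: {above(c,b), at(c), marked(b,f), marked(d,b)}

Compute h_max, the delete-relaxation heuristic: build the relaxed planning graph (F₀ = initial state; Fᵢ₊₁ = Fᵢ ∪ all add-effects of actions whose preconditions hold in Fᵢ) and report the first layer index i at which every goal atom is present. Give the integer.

2

F0 = init (8 atoms)
F1 = F0 ∪ {above(f,f), at(c), at(d), inpos(b), inpos(c), inpos(d), marked(b,f), marked(c,f), marked(d,f), marked(f,f)}  (18 atoms)
F2 = F1 ∪ {above(c,c), above(d,d), at(f), marked(b,b), marked(b,c), marked(b,d), marked(c,b), marked(c,c), marked(c,d), marked(d,b), marked(d,c), marked(d,d), marked(f,b), marked(f,c), marked(f,d)}  (33 atoms)
goal ⊆ F2  ⇒  h_max = 2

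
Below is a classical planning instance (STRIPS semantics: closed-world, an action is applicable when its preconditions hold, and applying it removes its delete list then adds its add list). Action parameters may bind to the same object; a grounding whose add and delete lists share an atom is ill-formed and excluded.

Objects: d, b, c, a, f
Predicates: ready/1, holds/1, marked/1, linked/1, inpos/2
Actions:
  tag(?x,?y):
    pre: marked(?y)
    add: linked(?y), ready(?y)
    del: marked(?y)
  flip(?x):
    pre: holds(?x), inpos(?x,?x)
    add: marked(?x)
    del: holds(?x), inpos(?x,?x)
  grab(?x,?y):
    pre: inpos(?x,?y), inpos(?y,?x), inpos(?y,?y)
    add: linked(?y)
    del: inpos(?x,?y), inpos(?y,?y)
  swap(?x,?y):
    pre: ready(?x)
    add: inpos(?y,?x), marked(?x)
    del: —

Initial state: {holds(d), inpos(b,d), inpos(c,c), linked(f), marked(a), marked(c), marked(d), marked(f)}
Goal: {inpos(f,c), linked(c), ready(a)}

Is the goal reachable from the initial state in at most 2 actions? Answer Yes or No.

No

1. tag(d,c)  →  {holds(d), inpos(b,d), inpos(c,c), linked(c), linked(f), marked(a), marked(d), marked(f), ready(c)}
2. tag(d,a)  →  {holds(d), inpos(b,d), inpos(c,c), linked(a), linked(c), linked(f), marked(d), marked(f), ready(a), ready(c)}
3. swap(c,f)  →  {holds(d), inpos(b,d), inpos(c,c), inpos(f,c), linked(a), linked(c), linked(f), marked(c), marked(d), marked(f), ready(a), ready(c)}
optimal plan length = 3; 3 > 2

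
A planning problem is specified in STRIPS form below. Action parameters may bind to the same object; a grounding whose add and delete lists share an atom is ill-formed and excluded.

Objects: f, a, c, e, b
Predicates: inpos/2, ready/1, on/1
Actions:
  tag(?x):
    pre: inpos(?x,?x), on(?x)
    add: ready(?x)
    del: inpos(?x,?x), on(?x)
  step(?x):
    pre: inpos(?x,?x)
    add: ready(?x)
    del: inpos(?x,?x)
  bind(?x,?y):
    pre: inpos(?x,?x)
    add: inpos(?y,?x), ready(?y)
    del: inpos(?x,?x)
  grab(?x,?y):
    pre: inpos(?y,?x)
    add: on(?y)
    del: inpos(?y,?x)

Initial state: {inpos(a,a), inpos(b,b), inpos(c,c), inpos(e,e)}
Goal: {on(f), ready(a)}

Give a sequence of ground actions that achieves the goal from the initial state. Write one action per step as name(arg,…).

1. step(a)  →  {inpos(b,b), inpos(c,c), inpos(e,e), ready(a)}
2. bind(c,f)  →  {inpos(b,b), inpos(e,e), inpos(f,c), ready(a), ready(f)}
3. grab(c,f)  →  {inpos(b,b), inpos(e,e), on(f), ready(a), ready(f)}

step(a); bind(c,f); grab(c,f)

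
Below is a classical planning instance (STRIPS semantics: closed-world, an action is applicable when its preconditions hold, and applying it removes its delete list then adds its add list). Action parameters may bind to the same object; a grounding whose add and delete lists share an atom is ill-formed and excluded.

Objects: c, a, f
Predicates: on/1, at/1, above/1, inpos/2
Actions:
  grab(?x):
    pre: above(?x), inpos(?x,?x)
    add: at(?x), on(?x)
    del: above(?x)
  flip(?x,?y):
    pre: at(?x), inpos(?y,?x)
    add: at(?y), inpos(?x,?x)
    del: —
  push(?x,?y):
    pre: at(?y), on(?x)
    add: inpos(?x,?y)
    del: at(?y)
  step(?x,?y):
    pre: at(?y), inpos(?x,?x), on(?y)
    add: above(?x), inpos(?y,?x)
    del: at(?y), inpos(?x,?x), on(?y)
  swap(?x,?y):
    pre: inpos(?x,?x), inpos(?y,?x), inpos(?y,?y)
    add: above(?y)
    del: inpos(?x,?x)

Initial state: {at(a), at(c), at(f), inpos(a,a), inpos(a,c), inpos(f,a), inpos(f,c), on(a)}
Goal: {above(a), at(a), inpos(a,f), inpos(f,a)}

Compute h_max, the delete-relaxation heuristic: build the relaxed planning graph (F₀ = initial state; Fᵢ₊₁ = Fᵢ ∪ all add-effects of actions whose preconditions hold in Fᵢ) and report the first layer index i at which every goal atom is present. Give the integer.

F0 = init (8 atoms)
F1 = F0 ∪ {above(a), inpos(a,f), inpos(c,c)}  (11 atoms)
goal ⊆ F1  ⇒  h_max = 1

1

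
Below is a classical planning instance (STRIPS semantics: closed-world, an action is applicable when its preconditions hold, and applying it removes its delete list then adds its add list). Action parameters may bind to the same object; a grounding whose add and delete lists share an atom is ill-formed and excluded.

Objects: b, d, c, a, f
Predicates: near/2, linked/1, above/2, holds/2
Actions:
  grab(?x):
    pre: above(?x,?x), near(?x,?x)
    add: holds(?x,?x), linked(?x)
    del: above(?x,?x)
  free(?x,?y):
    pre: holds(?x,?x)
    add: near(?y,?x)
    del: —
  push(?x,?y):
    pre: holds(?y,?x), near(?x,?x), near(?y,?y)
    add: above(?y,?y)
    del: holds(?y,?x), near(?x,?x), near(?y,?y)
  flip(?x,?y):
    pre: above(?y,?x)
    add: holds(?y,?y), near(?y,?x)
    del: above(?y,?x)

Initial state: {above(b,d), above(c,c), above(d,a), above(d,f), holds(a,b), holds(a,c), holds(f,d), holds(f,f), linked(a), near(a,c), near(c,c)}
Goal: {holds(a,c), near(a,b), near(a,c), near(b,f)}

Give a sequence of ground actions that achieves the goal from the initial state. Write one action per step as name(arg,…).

free(f,b); flip(d,b); free(b,a)

1. free(f,b)  →  {above(b,d), above(c,c), above(d,a), above(d,f), holds(a,b), holds(a,c), holds(f,d), holds(f,f), linked(a), near(a,c), near(b,f), near(c,c)}
2. flip(d,b)  →  {above(c,c), above(d,a), above(d,f), holds(a,b), holds(a,c), holds(b,b), holds(f,d), holds(f,f), linked(a), near(a,c), near(b,d), near(b,f), near(c,c)}
3. free(b,a)  →  {above(c,c), above(d,a), above(d,f), holds(a,b), holds(a,c), holds(b,b), holds(f,d), holds(f,f), linked(a), near(a,b), near(a,c), near(b,d), near(b,f), near(c,c)}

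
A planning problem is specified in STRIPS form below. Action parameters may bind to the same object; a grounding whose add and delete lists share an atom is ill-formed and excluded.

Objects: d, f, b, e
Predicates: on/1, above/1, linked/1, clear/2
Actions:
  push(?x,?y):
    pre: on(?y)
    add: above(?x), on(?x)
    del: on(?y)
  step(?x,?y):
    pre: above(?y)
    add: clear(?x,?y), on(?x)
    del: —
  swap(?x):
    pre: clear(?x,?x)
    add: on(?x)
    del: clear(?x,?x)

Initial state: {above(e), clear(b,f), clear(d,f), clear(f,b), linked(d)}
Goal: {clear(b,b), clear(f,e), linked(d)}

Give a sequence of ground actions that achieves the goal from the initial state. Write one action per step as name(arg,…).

step(f,e); push(b,f); step(b,b)

1. step(f,e)  →  {above(e), clear(b,f), clear(d,f), clear(f,b), clear(f,e), linked(d), on(f)}
2. push(b,f)  →  {above(b), above(e), clear(b,f), clear(d,f), clear(f,b), clear(f,e), linked(d), on(b)}
3. step(b,b)  →  {above(b), above(e), clear(b,b), clear(b,f), clear(d,f), clear(f,b), clear(f,e), linked(d), on(b)}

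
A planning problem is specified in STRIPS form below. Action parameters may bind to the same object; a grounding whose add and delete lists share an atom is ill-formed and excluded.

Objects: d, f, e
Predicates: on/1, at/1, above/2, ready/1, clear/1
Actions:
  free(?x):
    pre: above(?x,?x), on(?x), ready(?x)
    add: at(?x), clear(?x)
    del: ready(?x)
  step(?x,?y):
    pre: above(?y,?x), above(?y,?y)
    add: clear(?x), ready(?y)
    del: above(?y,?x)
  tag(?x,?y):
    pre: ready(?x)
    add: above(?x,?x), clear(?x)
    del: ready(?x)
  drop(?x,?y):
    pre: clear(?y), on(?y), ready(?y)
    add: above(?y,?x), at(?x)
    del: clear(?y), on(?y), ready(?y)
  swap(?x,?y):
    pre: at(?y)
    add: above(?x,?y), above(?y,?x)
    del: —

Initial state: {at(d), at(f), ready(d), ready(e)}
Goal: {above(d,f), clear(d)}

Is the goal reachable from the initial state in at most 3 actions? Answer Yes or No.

1. tag(d,d)  →  {above(d,d), at(d), at(f), clear(d), ready(e)}
2. swap(d,f)  →  {above(d,d), above(d,f), above(f,d), at(d), at(f), clear(d), ready(e)}
optimal plan length = 2; 2 ≤ 3

Yes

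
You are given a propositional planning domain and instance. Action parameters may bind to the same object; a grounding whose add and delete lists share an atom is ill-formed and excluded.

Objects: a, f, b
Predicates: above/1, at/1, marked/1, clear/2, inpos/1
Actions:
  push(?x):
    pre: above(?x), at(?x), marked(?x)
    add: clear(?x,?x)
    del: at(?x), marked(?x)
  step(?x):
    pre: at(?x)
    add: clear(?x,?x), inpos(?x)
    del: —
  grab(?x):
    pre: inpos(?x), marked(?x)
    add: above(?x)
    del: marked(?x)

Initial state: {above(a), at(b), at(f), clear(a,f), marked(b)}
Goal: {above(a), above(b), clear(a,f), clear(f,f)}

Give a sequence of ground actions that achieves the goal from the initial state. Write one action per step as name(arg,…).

1. step(f)  →  {above(a), at(b), at(f), clear(a,f), clear(f,f), inpos(f), marked(b)}
2. step(b)  →  {above(a), at(b), at(f), clear(a,f), clear(b,b), clear(f,f), inpos(b), inpos(f), marked(b)}
3. grab(b)  →  {above(a), above(b), at(b), at(f), clear(a,f), clear(b,b), clear(f,f), inpos(b), inpos(f)}

step(f); step(b); grab(b)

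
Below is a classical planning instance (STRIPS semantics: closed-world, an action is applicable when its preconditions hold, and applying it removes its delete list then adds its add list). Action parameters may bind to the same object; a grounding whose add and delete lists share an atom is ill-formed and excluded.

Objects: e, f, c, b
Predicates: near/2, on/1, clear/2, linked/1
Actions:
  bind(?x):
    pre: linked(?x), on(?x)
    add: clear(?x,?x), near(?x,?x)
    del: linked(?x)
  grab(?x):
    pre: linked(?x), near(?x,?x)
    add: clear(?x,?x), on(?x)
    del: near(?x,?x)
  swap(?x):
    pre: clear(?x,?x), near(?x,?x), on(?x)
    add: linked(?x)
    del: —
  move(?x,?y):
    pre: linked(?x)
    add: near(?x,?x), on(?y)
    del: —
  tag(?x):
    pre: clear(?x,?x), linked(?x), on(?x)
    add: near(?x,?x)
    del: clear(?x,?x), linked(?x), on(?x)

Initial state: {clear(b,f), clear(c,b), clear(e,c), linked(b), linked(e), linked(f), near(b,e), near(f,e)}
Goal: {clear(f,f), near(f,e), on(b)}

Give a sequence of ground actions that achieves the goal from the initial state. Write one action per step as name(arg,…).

move(f,b); grab(f)

1. move(f,b)  →  {clear(b,f), clear(c,b), clear(e,c), linked(b), linked(e), linked(f), near(b,e), near(f,e), near(f,f), on(b)}
2. grab(f)  →  {clear(b,f), clear(c,b), clear(e,c), clear(f,f), linked(b), linked(e), linked(f), near(b,e), near(f,e), on(b), on(f)}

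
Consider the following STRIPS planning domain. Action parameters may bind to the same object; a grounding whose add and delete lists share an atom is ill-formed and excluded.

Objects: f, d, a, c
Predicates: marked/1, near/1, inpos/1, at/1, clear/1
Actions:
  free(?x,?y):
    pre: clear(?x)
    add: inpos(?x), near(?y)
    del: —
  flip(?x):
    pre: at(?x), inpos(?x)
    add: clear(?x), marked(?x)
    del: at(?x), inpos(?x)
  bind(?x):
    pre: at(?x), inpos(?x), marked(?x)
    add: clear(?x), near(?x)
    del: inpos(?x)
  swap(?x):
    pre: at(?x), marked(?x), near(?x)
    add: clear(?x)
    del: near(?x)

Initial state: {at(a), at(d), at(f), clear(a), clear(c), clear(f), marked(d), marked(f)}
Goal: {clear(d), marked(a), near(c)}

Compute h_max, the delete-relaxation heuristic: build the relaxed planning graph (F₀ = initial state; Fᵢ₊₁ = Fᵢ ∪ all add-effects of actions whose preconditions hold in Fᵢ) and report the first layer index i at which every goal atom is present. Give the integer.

F0 = init (8 atoms)
F1 = F0 ∪ {inpos(a), inpos(c), inpos(f), near(a), near(c), near(d), near(f)}  (15 atoms)
F2 = F1 ∪ {clear(d), marked(a)}  (17 atoms)
goal ⊆ F2  ⇒  h_max = 2

2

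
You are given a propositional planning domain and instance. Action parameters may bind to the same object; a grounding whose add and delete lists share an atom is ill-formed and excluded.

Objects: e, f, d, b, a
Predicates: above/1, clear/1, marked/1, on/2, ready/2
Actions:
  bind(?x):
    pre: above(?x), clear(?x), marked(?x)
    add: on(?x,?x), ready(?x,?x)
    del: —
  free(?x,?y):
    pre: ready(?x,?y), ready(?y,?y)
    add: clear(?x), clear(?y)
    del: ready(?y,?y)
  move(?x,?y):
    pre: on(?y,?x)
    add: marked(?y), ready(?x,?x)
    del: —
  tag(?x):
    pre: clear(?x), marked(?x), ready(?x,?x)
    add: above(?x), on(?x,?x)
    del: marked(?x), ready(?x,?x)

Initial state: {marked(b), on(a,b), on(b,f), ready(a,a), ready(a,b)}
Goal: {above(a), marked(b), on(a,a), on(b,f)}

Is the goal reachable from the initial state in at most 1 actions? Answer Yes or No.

No

1. move(b,a)  →  {marked(a), marked(b), on(a,b), on(b,f), ready(a,a), ready(a,b), ready(b,b)}
2. free(a,b)  →  {clear(a), clear(b), marked(a), marked(b), on(a,b), on(b,f), ready(a,a), ready(a,b)}
3. tag(a)  →  {above(a), clear(a), clear(b), marked(b), on(a,a), on(a,b), on(b,f), ready(a,b)}
optimal plan length = 3; 3 > 1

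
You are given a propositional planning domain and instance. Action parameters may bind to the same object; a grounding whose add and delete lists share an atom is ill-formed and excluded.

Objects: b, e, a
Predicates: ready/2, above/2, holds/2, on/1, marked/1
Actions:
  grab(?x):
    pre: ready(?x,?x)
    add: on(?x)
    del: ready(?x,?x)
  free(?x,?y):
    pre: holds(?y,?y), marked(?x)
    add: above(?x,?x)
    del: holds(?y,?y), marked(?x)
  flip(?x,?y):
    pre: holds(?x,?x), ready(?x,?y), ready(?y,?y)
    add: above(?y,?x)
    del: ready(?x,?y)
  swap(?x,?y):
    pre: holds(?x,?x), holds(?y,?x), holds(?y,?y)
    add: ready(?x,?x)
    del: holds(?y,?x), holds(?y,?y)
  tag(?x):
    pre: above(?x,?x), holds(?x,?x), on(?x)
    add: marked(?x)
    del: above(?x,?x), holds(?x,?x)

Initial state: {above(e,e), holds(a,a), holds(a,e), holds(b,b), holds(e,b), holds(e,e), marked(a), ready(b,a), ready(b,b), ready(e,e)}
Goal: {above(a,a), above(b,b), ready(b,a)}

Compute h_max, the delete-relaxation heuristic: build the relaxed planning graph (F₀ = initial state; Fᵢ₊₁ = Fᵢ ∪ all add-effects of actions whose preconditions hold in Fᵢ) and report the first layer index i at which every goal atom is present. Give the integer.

1

F0 = init (10 atoms)
F1 = F0 ∪ {above(a,a), above(b,b), on(b), on(e), ready(a,a)}  (15 atoms)
goal ⊆ F1  ⇒  h_max = 1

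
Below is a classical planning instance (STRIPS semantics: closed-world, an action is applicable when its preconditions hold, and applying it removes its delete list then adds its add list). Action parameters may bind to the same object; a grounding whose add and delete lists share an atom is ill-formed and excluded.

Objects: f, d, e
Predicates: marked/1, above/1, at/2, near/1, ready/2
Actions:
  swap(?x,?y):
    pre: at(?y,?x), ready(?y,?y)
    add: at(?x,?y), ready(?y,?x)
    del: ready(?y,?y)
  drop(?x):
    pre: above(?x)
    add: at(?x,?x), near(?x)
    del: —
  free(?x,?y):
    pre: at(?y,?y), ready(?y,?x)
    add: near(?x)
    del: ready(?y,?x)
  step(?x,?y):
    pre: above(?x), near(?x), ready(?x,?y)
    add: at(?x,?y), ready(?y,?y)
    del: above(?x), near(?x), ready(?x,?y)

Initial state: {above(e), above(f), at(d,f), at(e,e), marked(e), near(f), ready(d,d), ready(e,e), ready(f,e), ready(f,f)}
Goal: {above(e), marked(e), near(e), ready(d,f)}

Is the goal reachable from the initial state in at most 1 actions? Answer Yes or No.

No

1. swap(f,d)  →  {above(e), above(f), at(d,f), at(e,e), at(f,d), marked(e), near(f), ready(d,f), ready(e,e), ready(f,e), ready(f,f)}
2. drop(e)  →  {above(e), above(f), at(d,f), at(e,e), at(f,d), marked(e), near(e), near(f), ready(d,f), ready(e,e), ready(f,e), ready(f,f)}
optimal plan length = 2; 2 > 1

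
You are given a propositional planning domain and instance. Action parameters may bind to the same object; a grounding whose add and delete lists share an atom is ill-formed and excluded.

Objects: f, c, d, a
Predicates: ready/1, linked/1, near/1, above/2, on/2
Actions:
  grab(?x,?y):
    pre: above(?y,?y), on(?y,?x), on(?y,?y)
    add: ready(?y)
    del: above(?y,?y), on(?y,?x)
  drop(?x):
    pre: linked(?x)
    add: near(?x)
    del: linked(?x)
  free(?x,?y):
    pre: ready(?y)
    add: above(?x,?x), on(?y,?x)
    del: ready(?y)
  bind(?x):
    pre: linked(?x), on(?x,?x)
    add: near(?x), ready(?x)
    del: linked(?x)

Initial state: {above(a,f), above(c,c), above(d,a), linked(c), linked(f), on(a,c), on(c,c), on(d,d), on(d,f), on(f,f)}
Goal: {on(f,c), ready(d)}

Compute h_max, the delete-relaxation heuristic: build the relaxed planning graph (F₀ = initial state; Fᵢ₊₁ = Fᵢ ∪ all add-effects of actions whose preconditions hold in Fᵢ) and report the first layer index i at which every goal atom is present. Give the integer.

3

F0 = init (10 atoms)
F1 = F0 ∪ {near(c), near(f), ready(c), ready(f)}  (14 atoms)
F2 = F1 ∪ {above(a,a), above(d,d), above(f,f), on(c,a), on(c,d), on(c,f), on(f,a), on(f,c), on(f,d)}  (23 atoms)
F3 = F2 ∪ {ready(d)}  (24 atoms)
goal ⊆ F3  ⇒  h_max = 3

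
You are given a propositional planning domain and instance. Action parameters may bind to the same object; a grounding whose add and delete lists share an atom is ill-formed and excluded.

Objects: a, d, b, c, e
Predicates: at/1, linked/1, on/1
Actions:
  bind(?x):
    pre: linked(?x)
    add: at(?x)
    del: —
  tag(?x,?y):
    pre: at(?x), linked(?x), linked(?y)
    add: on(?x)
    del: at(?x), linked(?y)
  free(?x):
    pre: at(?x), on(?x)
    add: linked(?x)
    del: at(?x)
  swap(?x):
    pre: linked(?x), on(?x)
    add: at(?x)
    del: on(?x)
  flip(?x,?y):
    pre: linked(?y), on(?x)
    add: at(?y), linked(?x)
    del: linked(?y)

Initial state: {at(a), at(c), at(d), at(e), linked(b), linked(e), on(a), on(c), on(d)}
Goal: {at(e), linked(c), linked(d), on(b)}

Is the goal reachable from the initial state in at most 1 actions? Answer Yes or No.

No

1. bind(b)  →  {at(a), at(b), at(c), at(d), at(e), linked(b), linked(e), on(a), on(c), on(d)}
2. tag(b,b)  →  {at(a), at(c), at(d), at(e), linked(e), on(a), on(b), on(c), on(d)}
3. free(d)  →  {at(a), at(c), at(e), linked(d), linked(e), on(a), on(b), on(c), on(d)}
4. free(c)  →  {at(a), at(e), linked(c), linked(d), linked(e), on(a), on(b), on(c), on(d)}
optimal plan length = 4; 4 > 1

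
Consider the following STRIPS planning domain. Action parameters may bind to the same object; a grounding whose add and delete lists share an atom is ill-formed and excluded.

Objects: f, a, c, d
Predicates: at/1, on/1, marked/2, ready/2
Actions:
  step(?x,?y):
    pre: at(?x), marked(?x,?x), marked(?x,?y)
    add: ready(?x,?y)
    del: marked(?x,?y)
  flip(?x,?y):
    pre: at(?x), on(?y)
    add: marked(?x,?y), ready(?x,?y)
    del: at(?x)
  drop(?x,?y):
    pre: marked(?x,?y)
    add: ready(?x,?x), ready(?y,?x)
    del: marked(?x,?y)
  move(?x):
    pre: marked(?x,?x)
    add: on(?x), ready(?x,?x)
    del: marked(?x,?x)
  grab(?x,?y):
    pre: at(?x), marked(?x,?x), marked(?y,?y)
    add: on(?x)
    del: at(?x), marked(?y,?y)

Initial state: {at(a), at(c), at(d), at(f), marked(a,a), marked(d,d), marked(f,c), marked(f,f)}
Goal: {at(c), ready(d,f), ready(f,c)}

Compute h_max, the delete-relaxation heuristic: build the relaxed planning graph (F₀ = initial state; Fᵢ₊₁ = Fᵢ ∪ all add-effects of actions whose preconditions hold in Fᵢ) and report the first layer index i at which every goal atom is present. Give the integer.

F0 = init (8 atoms)
F1 = F0 ∪ {on(a), on(d), on(f), ready(a,a), ready(c,f), ready(d,d), ready(f,c), ready(f,f)}  (16 atoms)
F2 = F1 ∪ {marked(a,d), marked(a,f), marked(c,a), marked(c,d), marked(c,f), marked(d,a), marked(d,f), marked(f,a), marked(f,d), ready(a,d), ready(a,f), ready(c,a), ready(c,d), ready(d,a), ready(d,f), ready(f,a), ready(f,d)}  (33 atoms)
goal ⊆ F2  ⇒  h_max = 2

2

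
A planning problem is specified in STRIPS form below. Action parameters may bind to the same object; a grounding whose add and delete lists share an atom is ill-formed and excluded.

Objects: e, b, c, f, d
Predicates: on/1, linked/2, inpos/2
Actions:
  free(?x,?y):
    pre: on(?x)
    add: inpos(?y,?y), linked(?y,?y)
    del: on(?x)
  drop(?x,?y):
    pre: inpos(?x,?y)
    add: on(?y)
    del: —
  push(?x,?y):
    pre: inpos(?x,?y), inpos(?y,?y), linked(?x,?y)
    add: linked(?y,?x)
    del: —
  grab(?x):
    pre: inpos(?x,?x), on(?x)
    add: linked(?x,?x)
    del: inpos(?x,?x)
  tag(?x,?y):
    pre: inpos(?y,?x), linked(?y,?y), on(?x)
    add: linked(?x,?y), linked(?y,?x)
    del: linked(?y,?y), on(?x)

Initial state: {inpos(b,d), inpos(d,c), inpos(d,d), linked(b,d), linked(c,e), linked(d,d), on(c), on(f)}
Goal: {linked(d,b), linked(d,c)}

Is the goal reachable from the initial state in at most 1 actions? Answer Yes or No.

1. push(b,d)  →  {inpos(b,d), inpos(d,c), inpos(d,d), linked(b,d), linked(c,e), linked(d,b), linked(d,d), on(c), on(f)}
2. tag(c,d)  →  {inpos(b,d), inpos(d,c), inpos(d,d), linked(b,d), linked(c,d), linked(c,e), linked(d,b), linked(d,c), on(f)}
optimal plan length = 2; 2 > 1

No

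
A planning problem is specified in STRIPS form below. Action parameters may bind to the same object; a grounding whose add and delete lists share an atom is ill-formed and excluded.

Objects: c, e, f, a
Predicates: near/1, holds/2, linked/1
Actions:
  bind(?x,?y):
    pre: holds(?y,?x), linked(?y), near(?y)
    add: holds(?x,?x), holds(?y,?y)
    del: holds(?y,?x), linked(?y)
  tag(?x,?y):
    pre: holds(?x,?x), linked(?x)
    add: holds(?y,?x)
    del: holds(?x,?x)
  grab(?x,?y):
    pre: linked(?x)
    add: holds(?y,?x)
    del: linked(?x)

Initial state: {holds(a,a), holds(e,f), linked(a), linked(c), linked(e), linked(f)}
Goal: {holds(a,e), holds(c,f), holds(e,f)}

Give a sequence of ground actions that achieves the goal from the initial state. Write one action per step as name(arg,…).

grab(e,a); grab(f,c)

1. grab(e,a)  →  {holds(a,a), holds(a,e), holds(e,f), linked(a), linked(c), linked(f)}
2. grab(f,c)  →  {holds(a,a), holds(a,e), holds(c,f), holds(e,f), linked(a), linked(c)}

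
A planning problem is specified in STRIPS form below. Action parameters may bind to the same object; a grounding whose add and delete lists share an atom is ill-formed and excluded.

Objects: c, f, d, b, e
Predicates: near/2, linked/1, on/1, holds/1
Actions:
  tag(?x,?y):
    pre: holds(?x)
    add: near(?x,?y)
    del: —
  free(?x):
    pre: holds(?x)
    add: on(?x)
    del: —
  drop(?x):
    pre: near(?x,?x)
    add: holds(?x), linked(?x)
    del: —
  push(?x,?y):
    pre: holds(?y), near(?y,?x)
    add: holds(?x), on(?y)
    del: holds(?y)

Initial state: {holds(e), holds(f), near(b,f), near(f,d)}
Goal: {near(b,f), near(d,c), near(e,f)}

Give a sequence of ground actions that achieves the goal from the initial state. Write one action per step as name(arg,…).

1. tag(e,f)  →  {holds(e), holds(f), near(b,f), near(e,f), near(f,d)}
2. push(d,f)  →  {holds(d), holds(e), near(b,f), near(e,f), near(f,d), on(f)}
3. tag(d,c)  →  {holds(d), holds(e), near(b,f), near(d,c), near(e,f), near(f,d), on(f)}

tag(e,f); push(d,f); tag(d,c)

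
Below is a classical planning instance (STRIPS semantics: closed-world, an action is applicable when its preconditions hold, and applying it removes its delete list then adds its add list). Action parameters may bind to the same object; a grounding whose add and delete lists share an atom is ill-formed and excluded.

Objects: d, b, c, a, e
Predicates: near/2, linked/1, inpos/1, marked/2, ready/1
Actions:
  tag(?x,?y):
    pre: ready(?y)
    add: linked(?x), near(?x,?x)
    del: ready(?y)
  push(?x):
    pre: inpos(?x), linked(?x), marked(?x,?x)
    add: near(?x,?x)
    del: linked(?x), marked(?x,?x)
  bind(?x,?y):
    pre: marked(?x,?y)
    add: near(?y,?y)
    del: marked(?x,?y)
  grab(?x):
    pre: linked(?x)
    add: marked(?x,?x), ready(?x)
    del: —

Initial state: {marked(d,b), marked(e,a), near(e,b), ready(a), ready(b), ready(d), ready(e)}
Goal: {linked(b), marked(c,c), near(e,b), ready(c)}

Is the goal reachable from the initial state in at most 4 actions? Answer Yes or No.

Yes

1. tag(b,d)  →  {linked(b), marked(d,b), marked(e,a), near(b,b), near(e,b), ready(a), ready(b), ready(e)}
2. tag(c,b)  →  {linked(b), linked(c), marked(d,b), marked(e,a), near(b,b), near(c,c), near(e,b), ready(a), ready(e)}
3. grab(c)  →  {linked(b), linked(c), marked(c,c), marked(d,b), marked(e,a), near(b,b), near(c,c), near(e,b), ready(a), ready(c), ready(e)}
optimal plan length = 3; 3 ≤ 4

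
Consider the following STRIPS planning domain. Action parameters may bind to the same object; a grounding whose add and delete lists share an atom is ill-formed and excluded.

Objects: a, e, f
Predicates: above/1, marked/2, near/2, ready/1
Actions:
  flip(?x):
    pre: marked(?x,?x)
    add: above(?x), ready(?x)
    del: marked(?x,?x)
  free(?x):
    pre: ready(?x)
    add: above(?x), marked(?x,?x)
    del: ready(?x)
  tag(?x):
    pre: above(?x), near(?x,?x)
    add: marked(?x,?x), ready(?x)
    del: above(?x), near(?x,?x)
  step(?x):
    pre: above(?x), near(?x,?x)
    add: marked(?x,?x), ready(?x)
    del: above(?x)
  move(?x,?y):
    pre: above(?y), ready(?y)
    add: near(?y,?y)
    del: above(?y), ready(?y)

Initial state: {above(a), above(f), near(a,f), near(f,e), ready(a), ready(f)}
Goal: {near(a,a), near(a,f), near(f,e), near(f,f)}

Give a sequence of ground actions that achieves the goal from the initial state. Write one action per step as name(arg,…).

move(a,a); move(a,f)

1. move(a,a)  →  {above(f), near(a,a), near(a,f), near(f,e), ready(f)}
2. move(a,f)  →  {near(a,a), near(a,f), near(f,e), near(f,f)}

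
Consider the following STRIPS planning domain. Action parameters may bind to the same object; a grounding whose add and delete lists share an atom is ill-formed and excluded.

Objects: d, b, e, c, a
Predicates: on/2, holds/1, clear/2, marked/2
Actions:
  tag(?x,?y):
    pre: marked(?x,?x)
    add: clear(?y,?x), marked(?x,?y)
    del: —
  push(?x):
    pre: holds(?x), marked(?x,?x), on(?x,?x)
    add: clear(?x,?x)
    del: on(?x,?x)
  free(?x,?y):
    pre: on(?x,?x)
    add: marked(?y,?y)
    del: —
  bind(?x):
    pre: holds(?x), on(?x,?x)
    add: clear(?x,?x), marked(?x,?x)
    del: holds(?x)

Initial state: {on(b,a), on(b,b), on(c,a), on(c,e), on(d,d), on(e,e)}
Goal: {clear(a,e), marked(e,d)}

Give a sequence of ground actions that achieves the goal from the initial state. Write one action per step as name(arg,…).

1. free(d,e)  →  {marked(e,e), on(b,a), on(b,b), on(c,a), on(c,e), on(d,d), on(e,e)}
2. tag(e,d)  →  {clear(d,e), marked(e,d), marked(e,e), on(b,a), on(b,b), on(c,a), on(c,e), on(d,d), on(e,e)}
3. tag(e,a)  →  {clear(a,e), clear(d,e), marked(e,a), marked(e,d), marked(e,e), on(b,a), on(b,b), on(c,a), on(c,e), on(d,d), on(e,e)}

free(d,e); tag(e,d); tag(e,a)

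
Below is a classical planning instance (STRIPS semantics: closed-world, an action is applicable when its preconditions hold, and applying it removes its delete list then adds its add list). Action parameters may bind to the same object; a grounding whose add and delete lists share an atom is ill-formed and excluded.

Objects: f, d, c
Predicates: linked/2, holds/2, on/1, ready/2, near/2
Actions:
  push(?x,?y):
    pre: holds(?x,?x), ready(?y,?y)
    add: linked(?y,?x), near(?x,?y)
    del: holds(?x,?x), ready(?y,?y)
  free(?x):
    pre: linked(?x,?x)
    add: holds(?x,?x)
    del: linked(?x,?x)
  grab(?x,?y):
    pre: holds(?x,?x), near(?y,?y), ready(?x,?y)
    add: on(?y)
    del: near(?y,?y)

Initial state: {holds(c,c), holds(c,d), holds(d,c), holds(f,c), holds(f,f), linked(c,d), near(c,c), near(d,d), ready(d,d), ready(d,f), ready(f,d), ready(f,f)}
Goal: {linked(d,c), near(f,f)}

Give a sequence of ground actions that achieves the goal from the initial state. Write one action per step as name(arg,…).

1. push(f,f)  →  {holds(c,c), holds(c,d), holds(d,c), holds(f,c), linked(c,d), linked(f,f), near(c,c), near(d,d), near(f,f), ready(d,d), ready(d,f), ready(f,d)}
2. push(c,d)  →  {holds(c,d), holds(d,c), holds(f,c), linked(c,d), linked(d,c), linked(f,f), near(c,c), near(c,d), near(d,d), near(f,f), ready(d,f), ready(f,d)}

push(f,f); push(c,d)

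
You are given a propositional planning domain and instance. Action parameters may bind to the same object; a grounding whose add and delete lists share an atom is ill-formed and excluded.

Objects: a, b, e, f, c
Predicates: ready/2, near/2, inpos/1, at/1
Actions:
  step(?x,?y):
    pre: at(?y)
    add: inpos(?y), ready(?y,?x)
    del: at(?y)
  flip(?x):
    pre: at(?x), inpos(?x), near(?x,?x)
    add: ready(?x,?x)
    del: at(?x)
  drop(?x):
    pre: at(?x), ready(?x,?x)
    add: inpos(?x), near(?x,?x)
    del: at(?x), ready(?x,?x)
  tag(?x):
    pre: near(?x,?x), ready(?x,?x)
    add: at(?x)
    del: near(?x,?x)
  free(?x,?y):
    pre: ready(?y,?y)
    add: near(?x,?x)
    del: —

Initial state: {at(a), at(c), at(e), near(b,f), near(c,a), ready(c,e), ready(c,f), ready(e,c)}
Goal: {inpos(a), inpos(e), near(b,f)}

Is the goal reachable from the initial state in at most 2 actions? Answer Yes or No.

Yes

1. step(a,a)  →  {at(c), at(e), inpos(a), near(b,f), near(c,a), ready(a,a), ready(c,e), ready(c,f), ready(e,c)}
2. step(a,e)  →  {at(c), inpos(a), inpos(e), near(b,f), near(c,a), ready(a,a), ready(c,e), ready(c,f), ready(e,a), ready(e,c)}
optimal plan length = 2; 2 ≤ 2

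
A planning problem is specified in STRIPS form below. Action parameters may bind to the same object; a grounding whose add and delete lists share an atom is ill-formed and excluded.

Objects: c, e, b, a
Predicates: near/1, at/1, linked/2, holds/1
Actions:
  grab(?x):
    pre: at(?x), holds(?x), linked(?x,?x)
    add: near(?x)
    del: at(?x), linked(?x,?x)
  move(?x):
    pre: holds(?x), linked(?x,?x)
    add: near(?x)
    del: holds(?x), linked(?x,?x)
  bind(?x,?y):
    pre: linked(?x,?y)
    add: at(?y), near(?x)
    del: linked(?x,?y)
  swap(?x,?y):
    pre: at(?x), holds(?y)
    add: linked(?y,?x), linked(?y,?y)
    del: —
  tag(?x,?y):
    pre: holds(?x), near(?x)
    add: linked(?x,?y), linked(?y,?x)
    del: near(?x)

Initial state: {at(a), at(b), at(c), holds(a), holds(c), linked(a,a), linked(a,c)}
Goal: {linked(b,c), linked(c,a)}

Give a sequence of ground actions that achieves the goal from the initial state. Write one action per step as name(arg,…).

swap(a,c); grab(c); tag(c,b)

1. swap(a,c)  →  {at(a), at(b), at(c), holds(a), holds(c), linked(a,a), linked(a,c), linked(c,a), linked(c,c)}
2. grab(c)  →  {at(a), at(b), holds(a), holds(c), linked(a,a), linked(a,c), linked(c,a), near(c)}
3. tag(c,b)  →  {at(a), at(b), holds(a), holds(c), linked(a,a), linked(a,c), linked(b,c), linked(c,a), linked(c,b)}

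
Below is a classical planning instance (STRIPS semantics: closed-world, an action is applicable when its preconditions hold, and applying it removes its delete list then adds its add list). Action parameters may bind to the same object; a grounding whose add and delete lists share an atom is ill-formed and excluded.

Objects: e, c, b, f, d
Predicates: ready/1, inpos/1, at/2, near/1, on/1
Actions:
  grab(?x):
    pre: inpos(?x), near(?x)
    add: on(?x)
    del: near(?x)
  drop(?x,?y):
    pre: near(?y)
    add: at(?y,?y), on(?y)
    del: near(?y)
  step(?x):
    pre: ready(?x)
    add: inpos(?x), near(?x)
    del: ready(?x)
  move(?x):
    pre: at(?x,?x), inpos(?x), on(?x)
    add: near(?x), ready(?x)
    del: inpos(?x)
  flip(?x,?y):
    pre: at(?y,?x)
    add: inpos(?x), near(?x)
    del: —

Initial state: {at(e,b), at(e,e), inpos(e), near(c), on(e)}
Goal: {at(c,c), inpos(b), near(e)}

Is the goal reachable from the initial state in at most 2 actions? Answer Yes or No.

1. drop(e,c)  →  {at(c,c), at(e,b), at(e,e), inpos(e), on(c), on(e)}
2. move(e)  →  {at(c,c), at(e,b), at(e,e), near(e), on(c), on(e), ready(e)}
3. flip(b,e)  →  {at(c,c), at(e,b), at(e,e), inpos(b), near(b), near(e), on(c), on(e), ready(e)}
optimal plan length = 3; 3 > 2

No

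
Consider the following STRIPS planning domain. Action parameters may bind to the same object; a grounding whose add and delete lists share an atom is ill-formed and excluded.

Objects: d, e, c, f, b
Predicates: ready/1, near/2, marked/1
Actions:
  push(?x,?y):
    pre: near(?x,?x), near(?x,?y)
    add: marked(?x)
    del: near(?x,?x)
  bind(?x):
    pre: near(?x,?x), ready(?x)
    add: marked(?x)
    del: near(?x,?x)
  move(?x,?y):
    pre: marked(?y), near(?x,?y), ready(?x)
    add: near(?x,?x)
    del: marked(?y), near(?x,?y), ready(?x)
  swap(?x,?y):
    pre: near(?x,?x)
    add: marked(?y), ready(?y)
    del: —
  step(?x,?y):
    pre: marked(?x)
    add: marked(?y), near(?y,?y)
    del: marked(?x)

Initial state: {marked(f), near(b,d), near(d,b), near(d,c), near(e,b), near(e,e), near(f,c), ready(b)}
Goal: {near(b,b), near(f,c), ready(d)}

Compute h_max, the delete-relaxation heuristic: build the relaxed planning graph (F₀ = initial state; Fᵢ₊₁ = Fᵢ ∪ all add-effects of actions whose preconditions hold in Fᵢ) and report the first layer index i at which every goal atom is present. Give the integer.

1

F0 = init (8 atoms)
F1 = F0 ∪ {marked(b), marked(c), marked(d), marked(e), near(b,b), near(c,c), near(d,d), ready(c), ready(d), ready(e), ready(f)}  (19 atoms)
goal ⊆ F1  ⇒  h_max = 1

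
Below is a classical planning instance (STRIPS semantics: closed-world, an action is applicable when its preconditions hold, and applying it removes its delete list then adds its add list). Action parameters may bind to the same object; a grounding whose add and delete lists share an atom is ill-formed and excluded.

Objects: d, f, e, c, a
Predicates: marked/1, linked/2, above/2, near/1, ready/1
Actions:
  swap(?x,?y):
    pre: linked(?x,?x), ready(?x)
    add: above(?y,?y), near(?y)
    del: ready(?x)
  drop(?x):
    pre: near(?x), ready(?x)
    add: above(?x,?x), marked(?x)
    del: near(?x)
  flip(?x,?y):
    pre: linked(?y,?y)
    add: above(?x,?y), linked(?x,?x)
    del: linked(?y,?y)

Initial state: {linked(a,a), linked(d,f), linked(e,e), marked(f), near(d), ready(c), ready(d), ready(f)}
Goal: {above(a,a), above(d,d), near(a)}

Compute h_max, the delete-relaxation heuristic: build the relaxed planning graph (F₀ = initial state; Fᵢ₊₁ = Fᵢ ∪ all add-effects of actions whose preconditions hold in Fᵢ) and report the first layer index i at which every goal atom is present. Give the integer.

F0 = init (8 atoms)
F1 = F0 ∪ {above(a,e), above(c,a), above(c,e), above(d,a), above(d,d), above(d,e), above(e,a), above(f,a), above(f,e), linked(c,c), linked(d,d), linked(f,f), marked(d)}  (21 atoms)
F2 = F1 ∪ {above(a,a), above(a,c), above(a,d), above(a,f), above(c,c), above(c,d), above(c,f), above(d,c), above(d,f), above(e,c), above(e,d), above(e,e), above(e,f), above(f,c), above(f,d), above(f,f), near(a), near(c), near(e), near(f)}  (41 atoms)
goal ⊆ F2  ⇒  h_max = 2

2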